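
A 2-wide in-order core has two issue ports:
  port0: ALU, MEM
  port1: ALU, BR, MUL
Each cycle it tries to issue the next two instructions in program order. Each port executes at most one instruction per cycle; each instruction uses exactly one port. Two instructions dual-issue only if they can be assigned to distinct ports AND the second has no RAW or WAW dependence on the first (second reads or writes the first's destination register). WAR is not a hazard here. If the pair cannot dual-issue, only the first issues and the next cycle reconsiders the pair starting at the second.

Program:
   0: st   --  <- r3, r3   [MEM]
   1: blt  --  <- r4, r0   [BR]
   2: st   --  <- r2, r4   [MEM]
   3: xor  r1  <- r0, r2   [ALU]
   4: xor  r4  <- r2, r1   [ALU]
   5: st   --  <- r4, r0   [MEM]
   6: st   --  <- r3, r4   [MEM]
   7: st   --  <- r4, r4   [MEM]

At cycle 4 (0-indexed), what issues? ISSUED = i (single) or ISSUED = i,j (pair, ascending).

ISSUED = 6

c0: i0,i1 st.MEM/blt.BR  2-wide
c1: i2,i3 st.MEM/xor.ALU  2-wide
c2: i4 xor.ALU  RAW r4
c3: i5 st.MEM  no-port MEM/MEM
c4: i6 st.MEM  no-port MEM/MEM
c5: i7 st.MEM  tail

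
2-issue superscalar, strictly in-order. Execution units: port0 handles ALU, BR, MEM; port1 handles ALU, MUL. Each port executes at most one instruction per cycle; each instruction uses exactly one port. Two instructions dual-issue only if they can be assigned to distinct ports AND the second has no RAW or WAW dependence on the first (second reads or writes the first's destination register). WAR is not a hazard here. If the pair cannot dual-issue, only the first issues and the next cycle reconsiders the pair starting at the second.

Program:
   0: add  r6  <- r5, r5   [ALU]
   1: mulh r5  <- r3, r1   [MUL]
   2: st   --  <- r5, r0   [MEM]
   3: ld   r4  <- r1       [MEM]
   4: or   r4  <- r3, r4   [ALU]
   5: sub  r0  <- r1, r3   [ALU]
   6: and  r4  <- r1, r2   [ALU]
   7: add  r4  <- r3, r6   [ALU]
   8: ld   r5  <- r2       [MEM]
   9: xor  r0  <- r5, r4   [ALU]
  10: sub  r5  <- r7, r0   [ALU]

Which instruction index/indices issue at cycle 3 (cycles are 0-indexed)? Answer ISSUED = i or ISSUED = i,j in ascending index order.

[0] i0/i1  add/mulh  -- 2-wide
[1] i2  st  -- no-port MEM/MEM
[2] i3  ld  -- RAW+WAW r4
[3] i4/i5  or/sub  -- 2-wide
[4] i6  and  -- WAW r4
[5] i7/i8  add/ld  -- 2-wide
[6] i9  xor  -- RAW r0
[7] i10  sub  -- tail

ISSUED = 4,5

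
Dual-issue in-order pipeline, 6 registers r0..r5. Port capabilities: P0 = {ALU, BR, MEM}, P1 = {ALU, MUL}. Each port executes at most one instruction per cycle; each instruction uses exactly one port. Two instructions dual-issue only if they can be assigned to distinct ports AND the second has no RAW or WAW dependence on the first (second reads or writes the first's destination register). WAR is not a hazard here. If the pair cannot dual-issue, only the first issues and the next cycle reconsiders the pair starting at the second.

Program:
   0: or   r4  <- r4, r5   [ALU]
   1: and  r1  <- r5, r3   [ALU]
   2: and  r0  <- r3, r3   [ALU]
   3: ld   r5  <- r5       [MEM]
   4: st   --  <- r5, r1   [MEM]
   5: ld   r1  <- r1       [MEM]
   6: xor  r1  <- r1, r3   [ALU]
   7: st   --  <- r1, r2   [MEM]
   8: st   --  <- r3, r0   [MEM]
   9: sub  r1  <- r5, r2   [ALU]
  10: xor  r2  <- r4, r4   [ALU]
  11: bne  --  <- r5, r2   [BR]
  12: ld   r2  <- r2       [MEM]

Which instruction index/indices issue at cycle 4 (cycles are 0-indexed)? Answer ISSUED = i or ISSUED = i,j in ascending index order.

0. or and @i0+i1  | pair
1. and ld @i2+i3  | pair
2. st @i4  | no-port MEM/MEM
3. ld @i5  | RAW+WAW r1
4. xor @i6  | RAW r1
5. st @i7  | no-port MEM/MEM
6. st sub @i8+i9  | pair
7. xor @i10  | RAW r2
8. bne @i11  | no-port BR/MEM
9. ld @i12  | tail

ISSUED = 6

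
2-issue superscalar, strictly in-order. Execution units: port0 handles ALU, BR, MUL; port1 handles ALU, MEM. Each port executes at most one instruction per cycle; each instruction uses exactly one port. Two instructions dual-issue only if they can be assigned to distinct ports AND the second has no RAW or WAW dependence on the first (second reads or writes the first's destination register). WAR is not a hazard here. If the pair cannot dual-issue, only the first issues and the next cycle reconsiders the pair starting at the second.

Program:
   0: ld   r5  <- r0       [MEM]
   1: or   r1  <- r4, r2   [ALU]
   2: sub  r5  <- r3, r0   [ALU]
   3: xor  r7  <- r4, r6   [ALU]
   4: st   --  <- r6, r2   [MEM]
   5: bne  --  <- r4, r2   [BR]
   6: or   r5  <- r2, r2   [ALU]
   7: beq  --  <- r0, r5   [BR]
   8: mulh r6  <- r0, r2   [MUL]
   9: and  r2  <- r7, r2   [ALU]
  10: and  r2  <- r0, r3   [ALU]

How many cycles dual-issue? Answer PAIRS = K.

  cy0 -> i0&i1 (ld.MEM/or.ALU) 2-wide
  cy1 -> i2&i3 (sub.ALU/xor.ALU) 2-wide
  cy2 -> i4&i5 (st.MEM/bne.BR) 2-wide
  cy3 -> i6 (or.ALU) RAW r5
  cy4 -> i7 (beq.BR) no-port BR/MUL
  cy5 -> i8&i9 (mulh.MUL/and.ALU) 2-wide
  cy6 -> i10 (and.ALU) tail

PAIRS = 4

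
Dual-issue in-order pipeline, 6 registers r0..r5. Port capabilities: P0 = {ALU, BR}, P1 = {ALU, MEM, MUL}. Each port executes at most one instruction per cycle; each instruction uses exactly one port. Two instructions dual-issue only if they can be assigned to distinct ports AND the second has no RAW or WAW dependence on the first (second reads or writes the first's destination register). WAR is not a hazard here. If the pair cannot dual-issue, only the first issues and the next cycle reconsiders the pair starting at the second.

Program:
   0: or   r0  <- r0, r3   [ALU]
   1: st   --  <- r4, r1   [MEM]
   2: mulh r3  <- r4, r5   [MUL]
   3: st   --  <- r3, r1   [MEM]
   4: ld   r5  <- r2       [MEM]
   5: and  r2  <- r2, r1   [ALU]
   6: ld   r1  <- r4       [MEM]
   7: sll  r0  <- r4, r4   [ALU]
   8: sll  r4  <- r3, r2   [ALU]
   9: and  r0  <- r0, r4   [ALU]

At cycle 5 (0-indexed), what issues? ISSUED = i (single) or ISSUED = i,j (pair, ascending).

[0] i0+i1  or.ALU+st.MEM  -- 2-wide
[1] i2  mulh.MUL  -- no-port MUL/MEM
[2] i3  st.MEM  -- no-port MEM/MEM
[3] i4+i5  ld.MEM+and.ALU  -- 2-wide
[4] i6+i7  ld.MEM+sll.ALU  -- 2-wide
[5] i8  sll.ALU  -- RAW r4
[6] i9  and.ALU  -- tail

ISSUED = 8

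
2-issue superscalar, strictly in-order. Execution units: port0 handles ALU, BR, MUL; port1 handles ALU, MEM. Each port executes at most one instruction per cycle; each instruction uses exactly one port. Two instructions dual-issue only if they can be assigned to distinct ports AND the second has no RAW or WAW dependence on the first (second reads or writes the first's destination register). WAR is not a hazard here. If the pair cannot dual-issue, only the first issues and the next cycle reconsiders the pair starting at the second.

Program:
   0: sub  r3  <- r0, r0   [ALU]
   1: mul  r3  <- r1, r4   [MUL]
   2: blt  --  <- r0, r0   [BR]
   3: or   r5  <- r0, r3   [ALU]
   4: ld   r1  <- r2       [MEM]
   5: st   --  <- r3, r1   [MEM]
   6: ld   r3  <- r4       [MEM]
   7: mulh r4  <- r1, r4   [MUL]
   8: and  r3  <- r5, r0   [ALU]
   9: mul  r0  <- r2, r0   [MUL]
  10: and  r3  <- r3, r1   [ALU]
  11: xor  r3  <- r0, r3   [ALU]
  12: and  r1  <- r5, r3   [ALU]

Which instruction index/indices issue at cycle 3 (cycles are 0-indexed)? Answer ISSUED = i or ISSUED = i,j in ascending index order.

ISSUED = 4

t=0 i0:sub.ALU ; WAW r3
t=1 i1:mul.MUL ; no-port MUL/BR
t=2 i2&i3:blt.BR/or.ALU ; 2-wide
t=3 i4:ld.MEM ; no-port MEM/MEM
t=4 i5:st.MEM ; no-port MEM/MEM
t=5 i6&i7:ld.MEM/mulh.MUL ; 2-wide
t=6 i8&i9:and.ALU/mul.MUL ; 2-wide
t=7 i10:and.ALU ; RAW+WAW r3
t=8 i11:xor.ALU ; RAW r3
t=9 i12:and.ALU ; tail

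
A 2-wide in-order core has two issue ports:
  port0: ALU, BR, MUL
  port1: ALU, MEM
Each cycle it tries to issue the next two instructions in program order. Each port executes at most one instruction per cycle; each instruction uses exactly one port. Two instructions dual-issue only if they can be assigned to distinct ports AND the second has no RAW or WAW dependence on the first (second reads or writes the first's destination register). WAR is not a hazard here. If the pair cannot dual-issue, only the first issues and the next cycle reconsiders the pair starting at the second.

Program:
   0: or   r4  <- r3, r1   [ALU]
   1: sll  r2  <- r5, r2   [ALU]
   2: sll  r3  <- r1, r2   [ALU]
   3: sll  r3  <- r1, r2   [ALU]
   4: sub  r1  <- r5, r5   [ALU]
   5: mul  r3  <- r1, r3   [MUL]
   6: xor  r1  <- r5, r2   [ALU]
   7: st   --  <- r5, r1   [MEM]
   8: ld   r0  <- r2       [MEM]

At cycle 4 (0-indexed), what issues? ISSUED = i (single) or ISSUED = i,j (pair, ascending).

0. or.ALU;sll.ALU @i0&i1  | 2-wide
1. sll.ALU @i2  | WAW r3
2. sll.ALU;sub.ALU @i3&i4  | 2-wide
3. mul.MUL;xor.ALU @i5&i6  | 2-wide
4. st.MEM @i7  | no-port MEM/MEM
5. ld.MEM @i8  | tail

ISSUED = 7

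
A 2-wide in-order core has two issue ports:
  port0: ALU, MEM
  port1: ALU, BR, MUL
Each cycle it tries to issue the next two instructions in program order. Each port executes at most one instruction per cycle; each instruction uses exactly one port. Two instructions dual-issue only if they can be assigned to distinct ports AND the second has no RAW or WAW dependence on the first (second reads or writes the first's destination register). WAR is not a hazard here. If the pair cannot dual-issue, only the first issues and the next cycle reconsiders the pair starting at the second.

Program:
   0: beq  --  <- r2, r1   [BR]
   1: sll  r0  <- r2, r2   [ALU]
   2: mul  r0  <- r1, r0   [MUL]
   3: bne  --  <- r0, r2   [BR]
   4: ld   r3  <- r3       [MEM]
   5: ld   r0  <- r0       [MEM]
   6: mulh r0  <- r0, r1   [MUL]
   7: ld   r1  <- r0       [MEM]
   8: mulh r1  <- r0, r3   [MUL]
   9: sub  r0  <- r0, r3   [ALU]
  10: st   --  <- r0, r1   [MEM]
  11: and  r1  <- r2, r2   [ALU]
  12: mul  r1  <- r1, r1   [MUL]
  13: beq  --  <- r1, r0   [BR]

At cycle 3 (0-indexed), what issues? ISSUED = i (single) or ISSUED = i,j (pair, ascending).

ISSUED = 5

0. beq.BR/sll.ALU @i0,i1  | pair
1. mul.MUL @i2  | no-port MUL/BR
2. bne.BR/ld.MEM @i3,i4  | pair
3. ld.MEM @i5  | RAW+WAW r0
4. mulh.MUL @i6  | RAW r0
5. ld.MEM @i7  | WAW r1
6. mulh.MUL/sub.ALU @i8,i9  | pair
7. st.MEM/and.ALU @i10,i11  | pair
8. mul.MUL @i12  | no-port MUL/BR
9. beq.BR @i13  | tail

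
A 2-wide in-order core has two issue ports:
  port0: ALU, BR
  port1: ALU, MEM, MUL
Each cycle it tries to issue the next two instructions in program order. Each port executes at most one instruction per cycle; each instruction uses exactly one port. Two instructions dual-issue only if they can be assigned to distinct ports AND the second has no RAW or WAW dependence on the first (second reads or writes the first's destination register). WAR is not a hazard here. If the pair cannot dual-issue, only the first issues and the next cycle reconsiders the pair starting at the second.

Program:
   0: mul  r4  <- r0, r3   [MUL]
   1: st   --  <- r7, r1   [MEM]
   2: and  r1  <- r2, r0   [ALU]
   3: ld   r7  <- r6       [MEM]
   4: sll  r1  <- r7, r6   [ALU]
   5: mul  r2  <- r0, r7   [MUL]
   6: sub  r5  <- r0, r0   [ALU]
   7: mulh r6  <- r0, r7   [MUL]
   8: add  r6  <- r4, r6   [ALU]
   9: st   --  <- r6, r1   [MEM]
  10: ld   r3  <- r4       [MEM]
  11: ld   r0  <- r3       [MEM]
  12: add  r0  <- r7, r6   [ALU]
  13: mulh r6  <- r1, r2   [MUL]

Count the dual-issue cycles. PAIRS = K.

PAIRS = 4

#0 head=0: mul i0 no-port MUL/MEM
#1 head=1: st+and i1,i2 pair
#2 head=3: ld i3 RAW r7
#3 head=4: sll+mul i4,i5 pair
#4 head=6: sub+mulh i6,i7 pair
#5 head=8: add i8 RAW r6
#6 head=9: st i9 no-port MEM/MEM
#7 head=10: ld i10 no-port MEM/MEM
#8 head=11: ld i11 WAW r0
#9 head=12: add+mulh i12,i13 pair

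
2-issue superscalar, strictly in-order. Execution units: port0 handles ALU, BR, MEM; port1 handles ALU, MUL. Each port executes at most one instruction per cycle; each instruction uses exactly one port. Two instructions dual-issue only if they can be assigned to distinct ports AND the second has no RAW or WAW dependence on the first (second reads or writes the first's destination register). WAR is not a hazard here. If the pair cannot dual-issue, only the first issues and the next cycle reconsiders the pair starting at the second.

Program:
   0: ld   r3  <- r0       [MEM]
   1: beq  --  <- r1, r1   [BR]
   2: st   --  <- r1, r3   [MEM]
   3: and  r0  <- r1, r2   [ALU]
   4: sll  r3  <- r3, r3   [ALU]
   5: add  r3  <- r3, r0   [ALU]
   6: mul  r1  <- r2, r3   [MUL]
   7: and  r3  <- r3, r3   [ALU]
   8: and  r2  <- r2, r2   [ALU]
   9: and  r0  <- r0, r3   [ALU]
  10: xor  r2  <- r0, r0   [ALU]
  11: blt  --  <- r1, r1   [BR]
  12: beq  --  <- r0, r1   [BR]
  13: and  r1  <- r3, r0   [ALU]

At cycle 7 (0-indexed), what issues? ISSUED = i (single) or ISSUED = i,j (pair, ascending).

ISSUED = 10,11

#0 head=0: ld.MEM i0 no-port MEM/BR
#1 head=1: beq.BR i1 no-port BR/MEM
#2 head=2: st.MEM and.ALU i2,i3 2-wide
#3 head=4: sll.ALU i4 RAW+WAW r3
#4 head=5: add.ALU i5 RAW r3
#5 head=6: mul.MUL and.ALU i6,i7 2-wide
#6 head=8: and.ALU and.ALU i8,i9 2-wide
#7 head=10: xor.ALU blt.BR i10,i11 2-wide
#8 head=12: beq.BR and.ALU i12,i13 2-wide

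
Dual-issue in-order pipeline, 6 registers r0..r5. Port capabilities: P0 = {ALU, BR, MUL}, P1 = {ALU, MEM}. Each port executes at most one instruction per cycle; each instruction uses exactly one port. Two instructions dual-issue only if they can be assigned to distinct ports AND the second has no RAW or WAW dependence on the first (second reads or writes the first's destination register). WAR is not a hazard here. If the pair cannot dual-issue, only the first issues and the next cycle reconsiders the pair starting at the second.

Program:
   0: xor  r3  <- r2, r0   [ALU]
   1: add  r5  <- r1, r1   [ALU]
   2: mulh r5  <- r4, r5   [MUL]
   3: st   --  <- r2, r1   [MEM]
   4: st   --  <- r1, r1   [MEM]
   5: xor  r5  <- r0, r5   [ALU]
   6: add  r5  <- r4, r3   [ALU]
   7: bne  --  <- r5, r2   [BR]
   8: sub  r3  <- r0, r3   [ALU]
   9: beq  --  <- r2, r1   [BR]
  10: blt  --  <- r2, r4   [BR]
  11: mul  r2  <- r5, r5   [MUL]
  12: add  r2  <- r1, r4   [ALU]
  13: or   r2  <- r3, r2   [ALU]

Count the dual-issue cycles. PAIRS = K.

PAIRS = 4

t=0 i0&i1:xor.ALU/add.ALU ; 2-wide
t=1 i2&i3:mulh.MUL/st.MEM ; 2-wide
t=2 i4&i5:st.MEM/xor.ALU ; 2-wide
t=3 i6:add.ALU ; RAW r5
t=4 i7&i8:bne.BR/sub.ALU ; 2-wide
t=5 i9:beq.BR ; no-port BR/BR
t=6 i10:blt.BR ; no-port BR/MUL
t=7 i11:mul.MUL ; WAW r2
t=8 i12:add.ALU ; RAW+WAW r2
t=9 i13:or.ALU ; tail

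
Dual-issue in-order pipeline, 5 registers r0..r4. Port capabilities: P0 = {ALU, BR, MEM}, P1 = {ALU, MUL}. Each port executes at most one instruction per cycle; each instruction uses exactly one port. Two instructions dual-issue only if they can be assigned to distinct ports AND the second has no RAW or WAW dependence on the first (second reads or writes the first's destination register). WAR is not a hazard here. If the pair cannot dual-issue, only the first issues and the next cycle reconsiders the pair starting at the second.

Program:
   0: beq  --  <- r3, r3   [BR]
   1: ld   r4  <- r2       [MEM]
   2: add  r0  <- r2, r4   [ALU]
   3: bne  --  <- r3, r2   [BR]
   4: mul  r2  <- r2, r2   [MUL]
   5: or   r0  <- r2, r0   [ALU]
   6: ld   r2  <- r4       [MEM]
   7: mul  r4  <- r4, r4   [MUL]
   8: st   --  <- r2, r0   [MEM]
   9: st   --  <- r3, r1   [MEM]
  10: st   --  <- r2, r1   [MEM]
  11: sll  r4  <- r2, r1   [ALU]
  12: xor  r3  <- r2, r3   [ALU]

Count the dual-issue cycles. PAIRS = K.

PAIRS = 4

c0: i0 beq  no-port BR/MEM
c1: i1 ld  RAW r4
c2: i2+i3 add/bne  dual
c3: i4 mul  RAW r2
c4: i5+i6 or/ld  dual
c5: i7+i8 mul/st  dual
c6: i9 st  no-port MEM/MEM
c7: i10+i11 st/sll  dual
c8: i12 xor  tail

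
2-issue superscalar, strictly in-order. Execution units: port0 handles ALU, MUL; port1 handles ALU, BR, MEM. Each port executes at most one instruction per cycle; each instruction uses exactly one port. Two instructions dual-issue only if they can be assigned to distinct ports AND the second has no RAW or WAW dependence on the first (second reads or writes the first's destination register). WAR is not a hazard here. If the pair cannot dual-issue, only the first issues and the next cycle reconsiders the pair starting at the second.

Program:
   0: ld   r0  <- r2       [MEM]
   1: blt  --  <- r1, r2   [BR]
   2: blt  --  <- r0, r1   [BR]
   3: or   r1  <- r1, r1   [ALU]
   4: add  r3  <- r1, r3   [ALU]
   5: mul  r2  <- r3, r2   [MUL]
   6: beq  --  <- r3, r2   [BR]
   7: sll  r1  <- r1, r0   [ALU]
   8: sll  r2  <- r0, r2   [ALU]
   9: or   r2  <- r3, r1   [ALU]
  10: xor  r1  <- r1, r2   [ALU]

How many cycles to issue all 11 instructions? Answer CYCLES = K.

#0 head=0: ld i0 no-port MEM/BR
#1 head=1: blt i1 no-port BR/BR
#2 head=2: blt;or i2+i3 pair
#3 head=4: add i4 RAW r3
#4 head=5: mul i5 RAW r2
#5 head=6: beq;sll i6+i7 pair
#6 head=8: sll i8 WAW r2
#7 head=9: or i9 RAW r2
#8 head=10: xor i10 tail

CYCLES = 9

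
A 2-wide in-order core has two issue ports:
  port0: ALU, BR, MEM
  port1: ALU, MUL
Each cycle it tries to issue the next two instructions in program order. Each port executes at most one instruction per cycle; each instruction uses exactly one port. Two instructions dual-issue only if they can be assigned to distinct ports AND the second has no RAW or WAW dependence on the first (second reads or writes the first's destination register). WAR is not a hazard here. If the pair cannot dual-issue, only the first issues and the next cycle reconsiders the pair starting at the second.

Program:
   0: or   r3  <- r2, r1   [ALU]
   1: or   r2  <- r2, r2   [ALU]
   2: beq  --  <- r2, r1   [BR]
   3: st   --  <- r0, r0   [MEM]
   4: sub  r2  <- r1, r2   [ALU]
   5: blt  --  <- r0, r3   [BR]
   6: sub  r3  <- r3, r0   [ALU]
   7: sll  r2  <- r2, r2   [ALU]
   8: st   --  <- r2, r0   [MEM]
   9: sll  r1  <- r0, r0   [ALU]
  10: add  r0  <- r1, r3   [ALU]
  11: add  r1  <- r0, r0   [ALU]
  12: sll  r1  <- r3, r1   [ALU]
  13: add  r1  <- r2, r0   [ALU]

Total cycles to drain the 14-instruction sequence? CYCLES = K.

CYCLES = 10

c0: i0/i1 or.ALU or.ALU  2-wide
c1: i2 beq.BR  no-port BR/MEM
c2: i3/i4 st.MEM sub.ALU  2-wide
c3: i5/i6 blt.BR sub.ALU  2-wide
c4: i7 sll.ALU  RAW r2
c5: i8/i9 st.MEM sll.ALU  2-wide
c6: i10 add.ALU  RAW r0
c7: i11 add.ALU  RAW+WAW r1
c8: i12 sll.ALU  WAW r1
c9: i13 add.ALU  tail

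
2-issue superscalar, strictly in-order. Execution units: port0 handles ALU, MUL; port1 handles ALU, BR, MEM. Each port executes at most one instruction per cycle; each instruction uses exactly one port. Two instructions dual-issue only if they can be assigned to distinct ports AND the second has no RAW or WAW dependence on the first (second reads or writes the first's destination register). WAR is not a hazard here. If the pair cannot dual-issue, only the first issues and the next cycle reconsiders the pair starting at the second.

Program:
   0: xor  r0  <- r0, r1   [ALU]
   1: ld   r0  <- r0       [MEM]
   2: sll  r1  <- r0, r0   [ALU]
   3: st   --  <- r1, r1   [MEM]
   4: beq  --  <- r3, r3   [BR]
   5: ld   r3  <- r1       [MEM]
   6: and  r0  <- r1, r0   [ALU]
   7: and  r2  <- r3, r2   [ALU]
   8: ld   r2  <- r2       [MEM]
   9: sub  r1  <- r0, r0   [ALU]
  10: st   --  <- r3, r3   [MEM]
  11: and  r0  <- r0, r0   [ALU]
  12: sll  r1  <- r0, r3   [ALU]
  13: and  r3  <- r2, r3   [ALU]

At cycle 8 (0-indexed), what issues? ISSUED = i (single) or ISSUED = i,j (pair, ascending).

  cy0 -> i0 (xor.ALU) RAW+WAW r0
  cy1 -> i1 (ld.MEM) RAW r0
  cy2 -> i2 (sll.ALU) RAW r1
  cy3 -> i3 (st.MEM) no-port MEM/BR
  cy4 -> i4 (beq.BR) no-port BR/MEM
  cy5 -> i5/i6 (ld.MEM;and.ALU) pair
  cy6 -> i7 (and.ALU) RAW+WAW r2
  cy7 -> i8/i9 (ld.MEM;sub.ALU) pair
  cy8 -> i10/i11 (st.MEM;and.ALU) pair
  cy9 -> i12/i13 (sll.ALU;and.ALU) pair

ISSUED = 10,11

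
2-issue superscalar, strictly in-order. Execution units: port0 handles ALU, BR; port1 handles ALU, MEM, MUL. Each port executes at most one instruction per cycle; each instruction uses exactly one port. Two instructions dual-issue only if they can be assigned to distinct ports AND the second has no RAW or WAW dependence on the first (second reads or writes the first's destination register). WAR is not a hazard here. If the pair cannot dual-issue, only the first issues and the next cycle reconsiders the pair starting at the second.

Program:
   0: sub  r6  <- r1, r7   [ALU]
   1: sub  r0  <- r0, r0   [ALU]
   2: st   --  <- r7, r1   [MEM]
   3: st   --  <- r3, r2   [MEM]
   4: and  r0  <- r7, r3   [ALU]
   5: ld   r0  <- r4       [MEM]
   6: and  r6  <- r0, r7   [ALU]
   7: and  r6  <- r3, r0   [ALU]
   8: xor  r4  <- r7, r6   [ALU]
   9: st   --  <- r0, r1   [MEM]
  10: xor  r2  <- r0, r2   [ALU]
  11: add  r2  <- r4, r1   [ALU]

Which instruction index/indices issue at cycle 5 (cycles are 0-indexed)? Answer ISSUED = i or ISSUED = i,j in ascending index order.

ISSUED = 7

t=0 i0+i1:sub sub ; pair
t=1 i2:st ; no-port MEM/MEM
t=2 i3+i4:st and ; pair
t=3 i5:ld ; RAW r0
t=4 i6:and ; WAW r6
t=5 i7:and ; RAW r6
t=6 i8+i9:xor st ; pair
t=7 i10:xor ; WAW r2
t=8 i11:add ; tail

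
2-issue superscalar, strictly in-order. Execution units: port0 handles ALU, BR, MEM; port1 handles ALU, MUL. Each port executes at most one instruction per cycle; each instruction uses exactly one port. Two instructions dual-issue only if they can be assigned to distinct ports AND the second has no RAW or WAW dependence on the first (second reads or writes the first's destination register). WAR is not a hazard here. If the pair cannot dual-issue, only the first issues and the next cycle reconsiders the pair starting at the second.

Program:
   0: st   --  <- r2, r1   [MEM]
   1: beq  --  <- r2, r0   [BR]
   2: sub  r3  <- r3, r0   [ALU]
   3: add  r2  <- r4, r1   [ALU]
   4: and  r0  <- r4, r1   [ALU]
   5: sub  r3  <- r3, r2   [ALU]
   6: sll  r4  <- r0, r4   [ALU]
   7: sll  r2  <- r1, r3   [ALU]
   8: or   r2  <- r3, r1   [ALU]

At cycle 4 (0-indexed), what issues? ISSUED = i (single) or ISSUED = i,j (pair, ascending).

[0] i0  st  -- no-port MEM/BR
[1] i1+i2  beq;sub  -- 2-wide
[2] i3+i4  add;and  -- 2-wide
[3] i5+i6  sub;sll  -- 2-wide
[4] i7  sll  -- WAW r2
[5] i8  or  -- tail

ISSUED = 7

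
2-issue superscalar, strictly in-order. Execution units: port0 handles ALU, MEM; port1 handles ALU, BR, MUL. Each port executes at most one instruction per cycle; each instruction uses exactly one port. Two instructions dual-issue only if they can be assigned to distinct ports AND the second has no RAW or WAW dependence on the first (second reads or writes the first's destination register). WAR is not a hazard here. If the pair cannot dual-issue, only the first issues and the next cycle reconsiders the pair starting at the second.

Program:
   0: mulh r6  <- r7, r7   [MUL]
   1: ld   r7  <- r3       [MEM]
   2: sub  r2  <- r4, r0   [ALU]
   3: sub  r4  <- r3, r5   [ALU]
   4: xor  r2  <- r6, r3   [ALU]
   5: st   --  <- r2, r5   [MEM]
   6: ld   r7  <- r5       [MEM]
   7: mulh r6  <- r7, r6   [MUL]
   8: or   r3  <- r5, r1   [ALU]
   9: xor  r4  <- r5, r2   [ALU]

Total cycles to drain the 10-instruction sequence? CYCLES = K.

t=0 i0+i1:mulh.MUL+ld.MEM ; 2-wide
t=1 i2+i3:sub.ALU+sub.ALU ; 2-wide
t=2 i4:xor.ALU ; RAW r2
t=3 i5:st.MEM ; no-port MEM/MEM
t=4 i6:ld.MEM ; RAW r7
t=5 i7+i8:mulh.MUL+or.ALU ; 2-wide
t=6 i9:xor.ALU ; tail

CYCLES = 7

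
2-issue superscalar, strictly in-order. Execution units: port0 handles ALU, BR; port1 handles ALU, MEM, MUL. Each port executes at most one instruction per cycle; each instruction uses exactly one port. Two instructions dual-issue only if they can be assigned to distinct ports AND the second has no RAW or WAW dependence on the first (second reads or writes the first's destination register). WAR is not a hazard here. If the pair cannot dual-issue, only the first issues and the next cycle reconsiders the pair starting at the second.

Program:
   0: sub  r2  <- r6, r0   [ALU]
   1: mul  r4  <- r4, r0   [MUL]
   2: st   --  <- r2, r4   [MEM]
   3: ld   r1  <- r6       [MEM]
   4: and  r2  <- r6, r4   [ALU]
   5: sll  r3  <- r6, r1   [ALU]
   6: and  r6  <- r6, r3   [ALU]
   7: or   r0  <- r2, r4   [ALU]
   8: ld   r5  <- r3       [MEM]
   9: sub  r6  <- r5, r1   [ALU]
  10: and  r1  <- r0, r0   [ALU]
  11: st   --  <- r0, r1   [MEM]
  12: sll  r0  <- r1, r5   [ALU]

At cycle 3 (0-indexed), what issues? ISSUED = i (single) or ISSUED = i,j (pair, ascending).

#0 head=0: sub+mul i0,i1 dual
#1 head=2: st i2 no-port MEM/MEM
#2 head=3: ld+and i3,i4 dual
#3 head=5: sll i5 RAW r3
#4 head=6: and+or i6,i7 dual
#5 head=8: ld i8 RAW r5
#6 head=9: sub+and i9,i10 dual
#7 head=11: st+sll i11,i12 dual

ISSUED = 5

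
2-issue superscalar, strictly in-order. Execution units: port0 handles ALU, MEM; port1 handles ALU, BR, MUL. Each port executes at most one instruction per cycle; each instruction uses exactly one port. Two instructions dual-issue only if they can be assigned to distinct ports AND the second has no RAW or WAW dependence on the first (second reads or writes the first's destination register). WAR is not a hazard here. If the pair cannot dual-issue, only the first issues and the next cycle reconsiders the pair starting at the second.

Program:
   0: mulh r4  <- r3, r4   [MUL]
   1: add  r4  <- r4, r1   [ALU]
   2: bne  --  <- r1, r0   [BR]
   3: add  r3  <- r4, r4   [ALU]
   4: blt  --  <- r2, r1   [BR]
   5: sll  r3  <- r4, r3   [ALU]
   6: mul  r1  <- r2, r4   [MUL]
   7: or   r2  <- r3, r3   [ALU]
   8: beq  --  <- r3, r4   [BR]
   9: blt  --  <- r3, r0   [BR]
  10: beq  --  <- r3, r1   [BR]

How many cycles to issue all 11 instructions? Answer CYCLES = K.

CYCLES = 7

[0] i0  mulh  -- RAW+WAW r4
[1] i1+i2  add;bne  -- dual
[2] i3+i4  add;blt  -- dual
[3] i5+i6  sll;mul  -- dual
[4] i7+i8  or;beq  -- dual
[5] i9  blt  -- no-port BR/BR
[6] i10  beq  -- tail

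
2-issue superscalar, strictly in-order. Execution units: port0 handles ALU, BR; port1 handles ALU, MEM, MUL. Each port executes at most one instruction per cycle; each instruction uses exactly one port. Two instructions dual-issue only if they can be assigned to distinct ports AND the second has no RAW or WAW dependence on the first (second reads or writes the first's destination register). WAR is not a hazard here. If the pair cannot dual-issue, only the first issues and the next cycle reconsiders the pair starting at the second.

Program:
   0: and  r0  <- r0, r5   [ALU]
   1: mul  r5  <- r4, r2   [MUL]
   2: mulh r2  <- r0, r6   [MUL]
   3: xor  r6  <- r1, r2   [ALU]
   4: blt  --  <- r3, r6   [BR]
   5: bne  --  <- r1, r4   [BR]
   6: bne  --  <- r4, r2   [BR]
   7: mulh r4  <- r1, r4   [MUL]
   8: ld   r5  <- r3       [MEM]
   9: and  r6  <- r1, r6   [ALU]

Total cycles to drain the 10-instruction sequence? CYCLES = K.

#0 head=0: and;mul i0+i1 2-wide
#1 head=2: mulh i2 RAW r2
#2 head=3: xor i3 RAW r6
#3 head=4: blt i4 no-port BR/BR
#4 head=5: bne i5 no-port BR/BR
#5 head=6: bne;mulh i6+i7 2-wide
#6 head=8: ld;and i8+i9 2-wide

CYCLES = 7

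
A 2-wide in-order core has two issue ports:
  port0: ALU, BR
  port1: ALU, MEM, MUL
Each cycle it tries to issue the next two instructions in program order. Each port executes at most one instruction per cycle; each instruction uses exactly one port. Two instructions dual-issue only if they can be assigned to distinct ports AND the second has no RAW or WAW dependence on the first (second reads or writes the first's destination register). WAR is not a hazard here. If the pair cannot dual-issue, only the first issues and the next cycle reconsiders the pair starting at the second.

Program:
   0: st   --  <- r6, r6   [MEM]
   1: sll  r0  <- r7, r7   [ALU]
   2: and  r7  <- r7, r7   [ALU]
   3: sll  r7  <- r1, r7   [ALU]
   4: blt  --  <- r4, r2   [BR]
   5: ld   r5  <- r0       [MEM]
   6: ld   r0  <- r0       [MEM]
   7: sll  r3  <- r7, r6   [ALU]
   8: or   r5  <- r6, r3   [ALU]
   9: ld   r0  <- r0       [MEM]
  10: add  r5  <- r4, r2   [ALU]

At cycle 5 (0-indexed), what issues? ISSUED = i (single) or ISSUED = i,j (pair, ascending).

ISSUED = 8,9

t=0 i0&i1:st.MEM/sll.ALU ; dual
t=1 i2:and.ALU ; RAW+WAW r7
t=2 i3&i4:sll.ALU/blt.BR ; dual
t=3 i5:ld.MEM ; no-port MEM/MEM
t=4 i6&i7:ld.MEM/sll.ALU ; dual
t=5 i8&i9:or.ALU/ld.MEM ; dual
t=6 i10:add.ALU ; tail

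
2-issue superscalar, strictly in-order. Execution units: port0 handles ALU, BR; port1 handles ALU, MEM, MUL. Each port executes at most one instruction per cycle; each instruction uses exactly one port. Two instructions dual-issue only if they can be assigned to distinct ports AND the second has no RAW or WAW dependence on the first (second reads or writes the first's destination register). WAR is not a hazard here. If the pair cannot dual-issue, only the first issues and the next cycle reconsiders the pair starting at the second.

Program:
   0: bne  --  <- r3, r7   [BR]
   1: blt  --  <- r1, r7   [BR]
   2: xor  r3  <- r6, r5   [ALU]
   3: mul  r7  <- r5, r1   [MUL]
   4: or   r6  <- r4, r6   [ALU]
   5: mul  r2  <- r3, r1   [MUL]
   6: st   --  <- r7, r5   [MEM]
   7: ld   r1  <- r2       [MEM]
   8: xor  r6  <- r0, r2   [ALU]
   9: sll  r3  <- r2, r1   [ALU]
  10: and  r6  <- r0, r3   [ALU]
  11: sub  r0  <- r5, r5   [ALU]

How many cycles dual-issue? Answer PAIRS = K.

0. bne @i0  | no-port BR/BR
1. blt;xor @i1,i2  | pair
2. mul;or @i3,i4  | pair
3. mul @i5  | no-port MUL/MEM
4. st @i6  | no-port MEM/MEM
5. ld;xor @i7,i8  | pair
6. sll @i9  | RAW r3
7. and;sub @i10,i11  | pair

PAIRS = 4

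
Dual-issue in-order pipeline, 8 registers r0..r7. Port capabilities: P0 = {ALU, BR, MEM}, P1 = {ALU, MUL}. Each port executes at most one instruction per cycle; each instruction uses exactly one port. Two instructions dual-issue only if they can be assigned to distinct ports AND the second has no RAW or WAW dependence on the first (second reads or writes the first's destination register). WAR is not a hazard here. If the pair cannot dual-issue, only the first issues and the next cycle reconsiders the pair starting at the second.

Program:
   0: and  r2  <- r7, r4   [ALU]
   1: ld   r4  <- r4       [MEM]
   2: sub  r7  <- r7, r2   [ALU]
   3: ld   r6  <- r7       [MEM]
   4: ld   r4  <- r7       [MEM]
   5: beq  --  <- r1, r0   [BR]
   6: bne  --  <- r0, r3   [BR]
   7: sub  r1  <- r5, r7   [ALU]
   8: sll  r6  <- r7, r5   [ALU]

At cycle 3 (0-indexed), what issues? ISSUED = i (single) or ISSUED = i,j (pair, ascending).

ISSUED = 4

[0] i0/i1  and.ALU/ld.MEM  -- pair
[1] i2  sub.ALU  -- RAW r7
[2] i3  ld.MEM  -- no-port MEM/MEM
[3] i4  ld.MEM  -- no-port MEM/BR
[4] i5  beq.BR  -- no-port BR/BR
[5] i6/i7  bne.BR/sub.ALU  -- pair
[6] i8  sll.ALU  -- tail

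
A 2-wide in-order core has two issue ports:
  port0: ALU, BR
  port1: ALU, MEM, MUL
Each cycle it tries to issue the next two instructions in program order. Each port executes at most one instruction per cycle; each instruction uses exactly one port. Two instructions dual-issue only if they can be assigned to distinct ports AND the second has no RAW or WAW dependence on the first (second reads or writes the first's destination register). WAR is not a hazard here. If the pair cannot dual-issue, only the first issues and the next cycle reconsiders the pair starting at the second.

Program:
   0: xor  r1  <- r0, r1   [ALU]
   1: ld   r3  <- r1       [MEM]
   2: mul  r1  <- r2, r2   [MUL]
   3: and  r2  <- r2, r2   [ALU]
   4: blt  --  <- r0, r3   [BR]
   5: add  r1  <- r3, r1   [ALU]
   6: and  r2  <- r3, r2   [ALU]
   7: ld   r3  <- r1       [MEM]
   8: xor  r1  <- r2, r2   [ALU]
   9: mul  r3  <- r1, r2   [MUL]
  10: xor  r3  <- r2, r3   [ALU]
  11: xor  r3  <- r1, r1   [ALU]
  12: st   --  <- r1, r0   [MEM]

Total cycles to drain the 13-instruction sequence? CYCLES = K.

t=0 i0:xor ; RAW r1
t=1 i1:ld ; no-port MEM/MUL
t=2 i2+i3:mul/and ; 2-wide
t=3 i4+i5:blt/add ; 2-wide
t=4 i6+i7:and/ld ; 2-wide
t=5 i8:xor ; RAW r1
t=6 i9:mul ; RAW+WAW r3
t=7 i10:xor ; WAW r3
t=8 i11+i12:xor/st ; 2-wide

CYCLES = 9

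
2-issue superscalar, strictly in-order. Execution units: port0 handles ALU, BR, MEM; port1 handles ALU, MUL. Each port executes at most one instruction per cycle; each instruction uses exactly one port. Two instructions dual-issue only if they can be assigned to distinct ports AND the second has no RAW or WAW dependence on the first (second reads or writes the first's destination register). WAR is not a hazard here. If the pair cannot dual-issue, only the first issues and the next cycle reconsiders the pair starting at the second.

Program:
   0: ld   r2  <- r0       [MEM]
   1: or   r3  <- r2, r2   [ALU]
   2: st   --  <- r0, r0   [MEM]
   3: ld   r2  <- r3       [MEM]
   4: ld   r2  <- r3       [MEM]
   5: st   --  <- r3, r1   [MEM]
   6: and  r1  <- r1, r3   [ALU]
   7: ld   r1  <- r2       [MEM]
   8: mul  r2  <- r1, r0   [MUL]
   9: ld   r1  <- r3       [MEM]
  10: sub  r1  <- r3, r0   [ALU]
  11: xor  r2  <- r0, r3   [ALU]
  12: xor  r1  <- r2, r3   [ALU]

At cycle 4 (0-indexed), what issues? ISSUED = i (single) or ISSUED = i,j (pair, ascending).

ISSUED = 5,6

  cy0 -> i0 (ld) RAW r2
  cy1 -> i1+i2 (or st) 2-wide
  cy2 -> i3 (ld) no-port MEM/MEM
  cy3 -> i4 (ld) no-port MEM/MEM
  cy4 -> i5+i6 (st and) 2-wide
  cy5 -> i7 (ld) RAW r1
  cy6 -> i8+i9 (mul ld) 2-wide
  cy7 -> i10+i11 (sub xor) 2-wide
  cy8 -> i12 (xor) tail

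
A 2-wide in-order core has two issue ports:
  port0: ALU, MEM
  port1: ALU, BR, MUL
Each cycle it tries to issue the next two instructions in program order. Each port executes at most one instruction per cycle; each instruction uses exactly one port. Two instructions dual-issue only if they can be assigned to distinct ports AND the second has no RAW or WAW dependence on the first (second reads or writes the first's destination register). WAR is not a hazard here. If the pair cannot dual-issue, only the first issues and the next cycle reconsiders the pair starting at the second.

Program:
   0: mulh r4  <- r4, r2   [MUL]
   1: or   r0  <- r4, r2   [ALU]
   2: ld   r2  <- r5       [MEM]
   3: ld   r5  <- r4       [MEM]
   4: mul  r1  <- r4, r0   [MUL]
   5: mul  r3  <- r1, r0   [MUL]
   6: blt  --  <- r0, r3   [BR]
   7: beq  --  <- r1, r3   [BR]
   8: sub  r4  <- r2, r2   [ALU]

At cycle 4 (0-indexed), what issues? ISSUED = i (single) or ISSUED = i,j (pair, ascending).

0. mulh.MUL @i0  | RAW r4
1. or.ALU+ld.MEM @i1,i2  | dual
2. ld.MEM+mul.MUL @i3,i4  | dual
3. mul.MUL @i5  | no-port MUL/BR
4. blt.BR @i6  | no-port BR/BR
5. beq.BR+sub.ALU @i7,i8  | dual

ISSUED = 6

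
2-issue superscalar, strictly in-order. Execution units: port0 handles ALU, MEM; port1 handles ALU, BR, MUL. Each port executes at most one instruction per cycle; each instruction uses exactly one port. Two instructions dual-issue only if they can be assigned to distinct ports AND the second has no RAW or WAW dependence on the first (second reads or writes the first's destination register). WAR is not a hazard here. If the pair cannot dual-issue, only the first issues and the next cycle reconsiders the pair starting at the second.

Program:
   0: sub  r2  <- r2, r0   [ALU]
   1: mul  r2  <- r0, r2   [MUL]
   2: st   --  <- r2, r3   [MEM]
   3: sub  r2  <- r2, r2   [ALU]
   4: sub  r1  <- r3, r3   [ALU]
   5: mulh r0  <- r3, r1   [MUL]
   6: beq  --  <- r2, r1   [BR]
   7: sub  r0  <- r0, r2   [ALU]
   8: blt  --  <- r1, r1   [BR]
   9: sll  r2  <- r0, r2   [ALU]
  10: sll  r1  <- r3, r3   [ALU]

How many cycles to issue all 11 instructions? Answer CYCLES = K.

t=0 i0:sub.ALU ; RAW+WAW r2
t=1 i1:mul.MUL ; RAW r2
t=2 i2+i3:st.MEM sub.ALU ; dual
t=3 i4:sub.ALU ; RAW r1
t=4 i5:mulh.MUL ; no-port MUL/BR
t=5 i6+i7:beq.BR sub.ALU ; dual
t=6 i8+i9:blt.BR sll.ALU ; dual
t=7 i10:sll.ALU ; tail

CYCLES = 8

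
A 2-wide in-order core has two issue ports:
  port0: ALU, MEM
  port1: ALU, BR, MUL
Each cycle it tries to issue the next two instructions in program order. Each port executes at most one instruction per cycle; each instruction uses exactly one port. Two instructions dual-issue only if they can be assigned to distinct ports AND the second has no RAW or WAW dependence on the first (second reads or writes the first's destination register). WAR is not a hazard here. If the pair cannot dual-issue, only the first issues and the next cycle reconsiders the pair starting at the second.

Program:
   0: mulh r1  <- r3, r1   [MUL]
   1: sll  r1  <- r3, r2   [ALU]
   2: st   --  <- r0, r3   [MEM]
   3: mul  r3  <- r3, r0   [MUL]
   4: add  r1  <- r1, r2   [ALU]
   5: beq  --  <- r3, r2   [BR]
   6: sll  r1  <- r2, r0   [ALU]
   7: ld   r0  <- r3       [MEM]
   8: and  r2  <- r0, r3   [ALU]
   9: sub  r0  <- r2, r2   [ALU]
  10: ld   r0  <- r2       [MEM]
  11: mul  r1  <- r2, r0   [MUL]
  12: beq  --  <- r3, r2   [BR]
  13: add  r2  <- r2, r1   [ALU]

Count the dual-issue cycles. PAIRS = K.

[0] i0  mulh.MUL  -- WAW r1
[1] i1,i2  sll.ALU;st.MEM  -- dual
[2] i3,i4  mul.MUL;add.ALU  -- dual
[3] i5,i6  beq.BR;sll.ALU  -- dual
[4] i7  ld.MEM  -- RAW r0
[5] i8  and.ALU  -- RAW r2
[6] i9  sub.ALU  -- WAW r0
[7] i10  ld.MEM  -- RAW r0
[8] i11  mul.MUL  -- no-port MUL/BR
[9] i12,i13  beq.BR;add.ALU  -- dual

PAIRS = 4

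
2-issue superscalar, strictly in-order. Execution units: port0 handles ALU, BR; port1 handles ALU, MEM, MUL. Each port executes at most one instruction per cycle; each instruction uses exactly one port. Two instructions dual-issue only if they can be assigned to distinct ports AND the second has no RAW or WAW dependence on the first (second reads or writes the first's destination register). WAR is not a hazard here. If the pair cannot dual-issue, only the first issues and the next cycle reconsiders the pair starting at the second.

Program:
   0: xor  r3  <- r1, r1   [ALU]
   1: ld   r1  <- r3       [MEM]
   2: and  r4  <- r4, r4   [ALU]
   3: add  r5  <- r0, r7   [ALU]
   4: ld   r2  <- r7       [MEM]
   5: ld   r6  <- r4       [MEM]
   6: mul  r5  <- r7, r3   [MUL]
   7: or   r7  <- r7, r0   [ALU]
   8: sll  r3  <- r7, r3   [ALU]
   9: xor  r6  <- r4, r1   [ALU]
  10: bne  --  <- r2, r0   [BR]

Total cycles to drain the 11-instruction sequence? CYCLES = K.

  cy0 -> i0 (xor.ALU) RAW r3
  cy1 -> i1/i2 (ld.MEM/and.ALU) dual
  cy2 -> i3/i4 (add.ALU/ld.MEM) dual
  cy3 -> i5 (ld.MEM) no-port MEM/MUL
  cy4 -> i6/i7 (mul.MUL/or.ALU) dual
  cy5 -> i8/i9 (sll.ALU/xor.ALU) dual
  cy6 -> i10 (bne.BR) tail

CYCLES = 7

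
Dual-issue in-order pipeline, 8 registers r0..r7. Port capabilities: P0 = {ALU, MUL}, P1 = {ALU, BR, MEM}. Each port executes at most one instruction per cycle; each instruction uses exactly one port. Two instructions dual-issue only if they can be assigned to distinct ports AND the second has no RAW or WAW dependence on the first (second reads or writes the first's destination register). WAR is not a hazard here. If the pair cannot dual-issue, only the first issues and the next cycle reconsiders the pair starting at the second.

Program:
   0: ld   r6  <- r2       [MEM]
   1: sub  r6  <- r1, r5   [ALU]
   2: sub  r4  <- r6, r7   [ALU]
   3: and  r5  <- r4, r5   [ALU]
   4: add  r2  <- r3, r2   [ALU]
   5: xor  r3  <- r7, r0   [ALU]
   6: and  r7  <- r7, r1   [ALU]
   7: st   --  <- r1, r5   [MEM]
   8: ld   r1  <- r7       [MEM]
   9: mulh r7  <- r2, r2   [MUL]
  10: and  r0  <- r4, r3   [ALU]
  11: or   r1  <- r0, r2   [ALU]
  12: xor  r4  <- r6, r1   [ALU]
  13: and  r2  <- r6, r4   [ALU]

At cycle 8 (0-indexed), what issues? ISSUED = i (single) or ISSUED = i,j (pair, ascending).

0. ld.MEM @i0  | WAW r6
1. sub.ALU @i1  | RAW r6
2. sub.ALU @i2  | RAW r4
3. and.ALU;add.ALU @i3+i4  | 2-wide
4. xor.ALU;and.ALU @i5+i6  | 2-wide
5. st.MEM @i7  | no-port MEM/MEM
6. ld.MEM;mulh.MUL @i8+i9  | 2-wide
7. and.ALU @i10  | RAW r0
8. or.ALU @i11  | RAW r1
9. xor.ALU @i12  | RAW r4
10. and.ALU @i13  | tail

ISSUED = 11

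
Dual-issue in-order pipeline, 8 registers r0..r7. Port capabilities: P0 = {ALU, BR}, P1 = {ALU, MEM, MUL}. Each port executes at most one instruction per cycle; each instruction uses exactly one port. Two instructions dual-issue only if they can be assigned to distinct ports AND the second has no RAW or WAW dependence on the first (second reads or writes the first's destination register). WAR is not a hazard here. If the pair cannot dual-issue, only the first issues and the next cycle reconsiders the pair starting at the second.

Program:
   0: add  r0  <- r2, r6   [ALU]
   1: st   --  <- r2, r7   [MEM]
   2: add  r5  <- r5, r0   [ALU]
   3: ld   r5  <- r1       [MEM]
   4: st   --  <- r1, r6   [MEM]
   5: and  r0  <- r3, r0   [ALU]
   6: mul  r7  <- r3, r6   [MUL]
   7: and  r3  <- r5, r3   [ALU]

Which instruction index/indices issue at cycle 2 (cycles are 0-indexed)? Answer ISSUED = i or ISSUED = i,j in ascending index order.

[0] i0+i1  add.ALU+st.MEM  -- dual
[1] i2  add.ALU  -- WAW r5
[2] i3  ld.MEM  -- no-port MEM/MEM
[3] i4+i5  st.MEM+and.ALU  -- dual
[4] i6+i7  mul.MUL+and.ALU  -- dual

ISSUED = 3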